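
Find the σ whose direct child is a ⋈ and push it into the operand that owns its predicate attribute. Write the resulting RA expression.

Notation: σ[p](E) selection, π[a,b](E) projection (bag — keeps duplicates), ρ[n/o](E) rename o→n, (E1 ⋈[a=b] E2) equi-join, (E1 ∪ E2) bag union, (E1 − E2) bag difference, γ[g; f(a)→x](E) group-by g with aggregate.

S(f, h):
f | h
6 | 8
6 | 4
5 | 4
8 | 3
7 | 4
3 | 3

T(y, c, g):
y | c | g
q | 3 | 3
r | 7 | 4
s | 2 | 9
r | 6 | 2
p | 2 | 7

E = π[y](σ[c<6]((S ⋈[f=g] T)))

σ filters on c, owned by the right side.
E' = π[y]((S ⋈[f=g] σ[c<6](T)))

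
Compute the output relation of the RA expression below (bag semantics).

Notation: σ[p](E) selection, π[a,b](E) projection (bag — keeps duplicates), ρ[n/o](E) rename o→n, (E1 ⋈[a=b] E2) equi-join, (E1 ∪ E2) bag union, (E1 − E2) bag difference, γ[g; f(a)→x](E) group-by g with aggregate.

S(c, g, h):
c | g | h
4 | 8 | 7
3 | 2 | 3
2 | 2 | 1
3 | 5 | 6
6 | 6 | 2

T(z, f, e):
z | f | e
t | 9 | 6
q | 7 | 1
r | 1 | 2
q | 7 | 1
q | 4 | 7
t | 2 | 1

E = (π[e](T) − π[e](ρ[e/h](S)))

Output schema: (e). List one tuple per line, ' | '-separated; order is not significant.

Stepwise |·|:
  T → 6
  π[e](T) → 6
  S → 5
  ρ[e/h](S) → 5
  π[e](ρ[e/h](S)) → 5
  (π[e](T) − π[e](ρ[e/h](S))) → 2

== RESULT ==
e
1
1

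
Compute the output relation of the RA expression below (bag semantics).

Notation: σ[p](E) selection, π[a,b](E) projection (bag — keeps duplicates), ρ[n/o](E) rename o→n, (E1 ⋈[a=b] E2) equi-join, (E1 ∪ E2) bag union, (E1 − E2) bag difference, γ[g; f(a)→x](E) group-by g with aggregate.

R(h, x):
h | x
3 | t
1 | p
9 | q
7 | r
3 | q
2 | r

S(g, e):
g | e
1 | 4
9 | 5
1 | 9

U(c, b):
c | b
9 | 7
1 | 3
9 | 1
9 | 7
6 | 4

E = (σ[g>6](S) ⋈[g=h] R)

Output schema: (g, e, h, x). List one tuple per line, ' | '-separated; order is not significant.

Per-node cardinality:
  S → 3
  σ[g>6](S) → 1
  R → 6
  (σ[g>6](S) ⋈[g=h] R) → 1

== RESULT ==
g | e | h | x
9 | 5 | 9 | q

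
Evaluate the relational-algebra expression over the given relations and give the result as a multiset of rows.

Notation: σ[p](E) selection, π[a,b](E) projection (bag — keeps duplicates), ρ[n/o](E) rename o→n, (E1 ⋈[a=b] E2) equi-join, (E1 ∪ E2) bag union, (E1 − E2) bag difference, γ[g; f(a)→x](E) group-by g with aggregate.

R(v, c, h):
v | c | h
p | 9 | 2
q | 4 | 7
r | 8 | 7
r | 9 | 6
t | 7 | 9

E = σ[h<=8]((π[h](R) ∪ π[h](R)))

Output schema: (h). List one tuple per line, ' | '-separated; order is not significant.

Subexpression sizes:
  R → 5
  π[h](R) → 5
  R → 5
  π[h](R) → 5
  (π[h](R) ∪ π[h](R)) → 10
  σ[h<=8]((π[h](R) ∪ π[h](R))) → 8

== RESULT ==
h
2
2
6
6
7
7
7
7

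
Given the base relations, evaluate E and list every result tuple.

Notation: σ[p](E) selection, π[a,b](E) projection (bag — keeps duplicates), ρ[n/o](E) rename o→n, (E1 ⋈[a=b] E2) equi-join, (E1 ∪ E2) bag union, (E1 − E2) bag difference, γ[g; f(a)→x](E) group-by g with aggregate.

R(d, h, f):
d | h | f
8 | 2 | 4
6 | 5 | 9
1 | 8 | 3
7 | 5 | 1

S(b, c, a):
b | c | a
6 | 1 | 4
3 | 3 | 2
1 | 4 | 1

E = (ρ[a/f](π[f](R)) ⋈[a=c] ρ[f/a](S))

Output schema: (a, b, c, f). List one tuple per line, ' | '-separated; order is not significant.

Subexpression sizes:
  R → 4
  π[f](R) → 4
  ρ[a/f](π[f](R)) → 4
  S → 3
  ρ[f/a](S) → 3
  (ρ[a/f](π[f](R)) ⋈[a=c] ρ[f/a](S)) → 3

== RESULT ==
a | b | c | f
1 | 6 | 1 | 4
3 | 3 | 3 | 2
4 | 1 | 4 | 1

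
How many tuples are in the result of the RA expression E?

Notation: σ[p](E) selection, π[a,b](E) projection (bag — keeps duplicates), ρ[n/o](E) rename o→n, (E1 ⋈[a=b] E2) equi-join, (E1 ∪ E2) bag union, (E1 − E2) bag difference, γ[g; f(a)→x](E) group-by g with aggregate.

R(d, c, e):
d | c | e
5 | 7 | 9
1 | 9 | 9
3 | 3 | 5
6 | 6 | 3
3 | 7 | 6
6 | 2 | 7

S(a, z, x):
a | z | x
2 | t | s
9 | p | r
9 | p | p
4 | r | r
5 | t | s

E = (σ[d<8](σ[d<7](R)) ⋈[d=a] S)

Row counts bottom-up:
  R → 6
  σ[d<7](R) → 6
  σ[d<8](σ[d<7](R)) → 6
  S → 5
  (σ[d<8](σ[d<7](R)) ⋈[d=a] S) → 1

|E| = 1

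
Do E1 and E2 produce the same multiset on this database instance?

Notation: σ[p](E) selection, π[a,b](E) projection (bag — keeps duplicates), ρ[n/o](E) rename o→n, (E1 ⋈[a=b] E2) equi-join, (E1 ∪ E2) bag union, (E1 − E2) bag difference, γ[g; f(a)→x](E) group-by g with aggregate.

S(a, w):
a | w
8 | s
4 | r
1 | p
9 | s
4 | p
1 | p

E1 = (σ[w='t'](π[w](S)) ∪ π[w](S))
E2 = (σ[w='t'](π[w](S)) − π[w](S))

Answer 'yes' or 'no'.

E1 subexpression sizes:
  S → 6
  π[w](S) → 6
  σ[w='t'](π[w](S)) → 0
  S → 6
  π[w](S) → 6
  (σ[w='t'](π[w](S)) ∪ π[w](S)) → 6
E2 subexpression sizes:
  S → 6
  π[w](S) → 6
  σ[w='t'](π[w](S)) → 0
  S → 6
  π[w](S) → 6
  (σ[w='t'](π[w](S)) − π[w](S)) → 0

E1 result:
w
p
p
p
r
s
s
E2 result:
w
(0 rows)
Witness: ('p',) appears 3× in E1 but 0× in E2.

no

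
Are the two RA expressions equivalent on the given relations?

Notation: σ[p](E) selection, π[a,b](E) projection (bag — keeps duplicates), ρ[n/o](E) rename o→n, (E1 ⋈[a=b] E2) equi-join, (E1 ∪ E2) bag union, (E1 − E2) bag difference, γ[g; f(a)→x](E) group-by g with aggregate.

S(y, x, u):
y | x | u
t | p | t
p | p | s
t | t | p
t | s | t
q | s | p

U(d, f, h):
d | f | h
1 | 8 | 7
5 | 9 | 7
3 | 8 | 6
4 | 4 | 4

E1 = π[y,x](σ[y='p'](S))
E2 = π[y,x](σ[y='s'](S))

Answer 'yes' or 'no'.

E1 row counts bottom-up:
  S → 5
  σ[y='p'](S) → 1
  π[y,x](σ[y='p'](S)) → 1
E2 row counts bottom-up:
  S → 5
  σ[y='s'](S) → 0
  π[y,x](σ[y='s'](S)) → 0

E1 result:
y | x
p | p
E2 result:
y | x
(0 rows)
Witness: ('p', 'p') appears 1× in E1 but 0× in E2.

no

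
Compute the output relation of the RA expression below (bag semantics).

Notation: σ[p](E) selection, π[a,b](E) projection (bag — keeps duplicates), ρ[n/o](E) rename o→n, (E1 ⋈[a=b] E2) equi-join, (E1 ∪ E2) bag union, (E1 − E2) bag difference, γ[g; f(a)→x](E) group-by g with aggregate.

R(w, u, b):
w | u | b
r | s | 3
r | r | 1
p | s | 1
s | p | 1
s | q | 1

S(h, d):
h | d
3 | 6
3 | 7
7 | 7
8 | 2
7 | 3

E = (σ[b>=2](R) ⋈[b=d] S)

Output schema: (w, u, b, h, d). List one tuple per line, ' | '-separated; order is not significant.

Subexpression sizes:
  R → 5
  σ[b>=2](R) → 1
  S → 5
  (σ[b>=2](R) ⋈[b=d] S) → 1

== RESULT ==
w | u | b | h | d
r | s | 3 | 7 | 3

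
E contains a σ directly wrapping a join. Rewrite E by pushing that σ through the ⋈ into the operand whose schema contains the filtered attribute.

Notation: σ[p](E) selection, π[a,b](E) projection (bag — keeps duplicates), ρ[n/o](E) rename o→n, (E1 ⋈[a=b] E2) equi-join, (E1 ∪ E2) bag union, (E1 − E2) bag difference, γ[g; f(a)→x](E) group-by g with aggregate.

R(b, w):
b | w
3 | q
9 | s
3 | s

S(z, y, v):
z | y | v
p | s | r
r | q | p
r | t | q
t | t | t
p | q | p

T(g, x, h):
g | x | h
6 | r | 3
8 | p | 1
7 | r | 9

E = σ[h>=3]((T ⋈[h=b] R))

σ filters on h, owned by the left side.
E' = (σ[h>=3](T) ⋈[h=b] R)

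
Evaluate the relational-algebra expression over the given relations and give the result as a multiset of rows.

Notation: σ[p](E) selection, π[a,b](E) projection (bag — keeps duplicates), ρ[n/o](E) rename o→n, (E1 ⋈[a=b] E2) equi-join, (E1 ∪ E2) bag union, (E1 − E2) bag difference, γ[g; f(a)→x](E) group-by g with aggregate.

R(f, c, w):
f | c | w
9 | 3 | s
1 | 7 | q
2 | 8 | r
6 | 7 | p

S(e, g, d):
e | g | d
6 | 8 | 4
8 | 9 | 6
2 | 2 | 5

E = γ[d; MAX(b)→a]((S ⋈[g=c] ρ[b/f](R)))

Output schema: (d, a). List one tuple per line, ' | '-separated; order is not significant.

Subexpression sizes:
  S → 3
  R → 4
  ρ[b/f](R) → 4
  (S ⋈[g=c] ρ[b/f](R)) → 1
  γ[d; MAX(b)→a]((S ⋈[g=c] ρ[b/f](R))) → 1

== RESULT ==
d | a
4 | 2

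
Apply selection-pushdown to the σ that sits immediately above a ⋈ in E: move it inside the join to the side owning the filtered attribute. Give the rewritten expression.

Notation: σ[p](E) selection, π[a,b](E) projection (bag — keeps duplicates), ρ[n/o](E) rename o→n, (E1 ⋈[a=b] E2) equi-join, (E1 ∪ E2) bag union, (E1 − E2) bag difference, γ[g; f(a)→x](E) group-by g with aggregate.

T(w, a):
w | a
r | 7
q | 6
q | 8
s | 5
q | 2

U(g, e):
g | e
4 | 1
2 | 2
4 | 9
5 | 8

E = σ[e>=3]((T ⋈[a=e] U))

σ filters on e, owned by the right side.
E' = (T ⋈[a=e] σ[e>=3](U))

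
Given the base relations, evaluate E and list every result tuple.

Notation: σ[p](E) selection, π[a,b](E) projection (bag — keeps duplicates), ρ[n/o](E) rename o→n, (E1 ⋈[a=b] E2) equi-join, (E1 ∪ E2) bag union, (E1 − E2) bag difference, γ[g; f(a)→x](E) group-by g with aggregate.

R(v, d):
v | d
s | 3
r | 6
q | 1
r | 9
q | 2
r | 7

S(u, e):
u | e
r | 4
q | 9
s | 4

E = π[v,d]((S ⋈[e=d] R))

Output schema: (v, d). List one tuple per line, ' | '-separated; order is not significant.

Subexpression sizes:
  S → 3
  R → 6
  (S ⋈[e=d] R) → 1
  π[v,d]((S ⋈[e=d] R)) → 1

== RESULT ==
v | d
r | 9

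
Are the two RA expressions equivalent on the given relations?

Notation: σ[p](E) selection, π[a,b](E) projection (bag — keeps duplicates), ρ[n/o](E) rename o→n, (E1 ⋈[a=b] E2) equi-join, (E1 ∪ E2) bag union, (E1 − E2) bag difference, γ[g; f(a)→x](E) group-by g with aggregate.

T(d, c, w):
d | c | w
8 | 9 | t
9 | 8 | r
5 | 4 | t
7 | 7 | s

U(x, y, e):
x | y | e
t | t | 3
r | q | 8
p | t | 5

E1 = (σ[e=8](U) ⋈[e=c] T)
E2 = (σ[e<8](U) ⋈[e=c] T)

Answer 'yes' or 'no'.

E1 row counts bottom-up:
  U → 3
  σ[e=8](U) → 1
  T → 4
  (σ[e=8](U) ⋈[e=c] T) → 1
E2 row counts bottom-up:
  U → 3
  σ[e<8](U) → 2
  T → 4
  (σ[e<8](U) ⋈[e=c] T) → 0

E1 result:
x | y | e | d | c | w
r | q | 8 | 9 | 8 | r
E2 result:
x | y | e | d | c | w
(0 rows)
Witness: ('r', 'q', 8, 9, 8, 'r') appears 1× in E1 but 0× in E2.

no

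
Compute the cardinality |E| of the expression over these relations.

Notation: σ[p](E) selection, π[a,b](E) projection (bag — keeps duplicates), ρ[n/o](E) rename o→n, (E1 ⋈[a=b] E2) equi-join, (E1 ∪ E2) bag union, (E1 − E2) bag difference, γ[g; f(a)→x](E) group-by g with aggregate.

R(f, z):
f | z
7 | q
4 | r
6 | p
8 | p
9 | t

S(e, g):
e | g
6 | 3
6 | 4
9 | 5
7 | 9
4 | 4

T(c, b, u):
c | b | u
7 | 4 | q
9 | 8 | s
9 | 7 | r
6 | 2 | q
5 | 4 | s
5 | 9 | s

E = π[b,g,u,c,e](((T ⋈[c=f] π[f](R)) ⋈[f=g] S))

Per-node cardinality:
  T → 6
  R → 5
  π[f](R) → 5
  (T ⋈[c=f] π[f](R)) → 4
  S → 5
  ((T ⋈[c=f] π[f](R)) ⋈[f=g] S) → 2
  π[b,g,u,c,e](((T ⋈[c=f] π[f](R)) ⋈[f=g] S)) → 2

|E| = 2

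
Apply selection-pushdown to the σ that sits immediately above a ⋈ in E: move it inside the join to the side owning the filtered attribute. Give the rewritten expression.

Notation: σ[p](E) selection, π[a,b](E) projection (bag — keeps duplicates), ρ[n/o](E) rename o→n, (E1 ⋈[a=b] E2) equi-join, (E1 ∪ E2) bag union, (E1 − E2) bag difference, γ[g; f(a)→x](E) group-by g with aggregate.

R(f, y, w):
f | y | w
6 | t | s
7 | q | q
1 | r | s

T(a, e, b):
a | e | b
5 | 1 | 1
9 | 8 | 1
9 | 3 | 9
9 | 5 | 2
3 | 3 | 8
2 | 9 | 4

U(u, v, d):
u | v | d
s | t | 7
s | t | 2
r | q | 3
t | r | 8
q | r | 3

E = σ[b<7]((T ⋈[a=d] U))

σ filters on b, owned by the left side.
E' = (σ[b<7](T) ⋈[a=d] U)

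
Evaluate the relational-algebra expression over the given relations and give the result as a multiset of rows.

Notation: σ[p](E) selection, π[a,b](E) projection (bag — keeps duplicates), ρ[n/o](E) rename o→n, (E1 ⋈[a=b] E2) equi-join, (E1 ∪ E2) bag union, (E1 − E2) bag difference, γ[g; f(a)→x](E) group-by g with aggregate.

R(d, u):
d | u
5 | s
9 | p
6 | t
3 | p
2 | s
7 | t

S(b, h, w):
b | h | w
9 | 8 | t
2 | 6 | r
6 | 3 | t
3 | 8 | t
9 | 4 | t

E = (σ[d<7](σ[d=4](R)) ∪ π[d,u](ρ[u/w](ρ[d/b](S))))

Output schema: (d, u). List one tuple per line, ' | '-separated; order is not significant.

Row counts bottom-up:
  R → 6
  σ[d=4](R) → 0
  σ[d<7](σ[d=4](R)) → 0
  S → 5
  ρ[d/b](S) → 5
  ρ[u/w](ρ[d/b](S)) → 5
  π[d,u](ρ[u/w](ρ[d/b](S))) → 5
  (σ[d<7](σ[d=4](R)) ∪ π[d,u](ρ[u/w](ρ[d/b](S)))) → 5

== RESULT ==
d | u
2 | r
3 | t
6 | t
9 | t
9 | t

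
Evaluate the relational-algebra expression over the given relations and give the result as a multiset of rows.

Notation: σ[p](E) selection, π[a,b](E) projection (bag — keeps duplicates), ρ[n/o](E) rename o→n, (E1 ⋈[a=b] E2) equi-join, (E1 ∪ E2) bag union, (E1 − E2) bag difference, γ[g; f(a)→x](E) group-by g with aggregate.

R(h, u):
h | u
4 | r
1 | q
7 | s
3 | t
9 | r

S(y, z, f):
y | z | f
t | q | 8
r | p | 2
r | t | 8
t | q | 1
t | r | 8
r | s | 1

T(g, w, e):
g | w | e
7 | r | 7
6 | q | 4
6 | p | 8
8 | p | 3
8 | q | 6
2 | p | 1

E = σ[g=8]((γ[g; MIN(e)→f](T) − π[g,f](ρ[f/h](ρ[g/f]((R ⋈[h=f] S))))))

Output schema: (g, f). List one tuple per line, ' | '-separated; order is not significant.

Row counts bottom-up:
  T → 6
  γ[g; MIN(e)→f](T) → 4
  R → 5
  S → 6
  (R ⋈[h=f] S) → 2
  ρ[g/f]((R ⋈[h=f] S)) → 2
  ρ[f/h](ρ[g/f]((R ⋈[h=f] S))) → 2
  π[g,f](ρ[f/h](ρ[g/f]((R ⋈[h=f] S)))) → 2
  (γ[g; MIN(e)→f](T) − π[g,f](ρ[f/h](ρ[g/f]((R ⋈[h=f] S))))) → 4
  σ[g=8]((γ[g; MIN(e)→f](T) − π[g,f](ρ[f/h](ρ[g/f]((R ⋈[h=f] S)))))) → 1

== RESULT ==
g | f
8 | 3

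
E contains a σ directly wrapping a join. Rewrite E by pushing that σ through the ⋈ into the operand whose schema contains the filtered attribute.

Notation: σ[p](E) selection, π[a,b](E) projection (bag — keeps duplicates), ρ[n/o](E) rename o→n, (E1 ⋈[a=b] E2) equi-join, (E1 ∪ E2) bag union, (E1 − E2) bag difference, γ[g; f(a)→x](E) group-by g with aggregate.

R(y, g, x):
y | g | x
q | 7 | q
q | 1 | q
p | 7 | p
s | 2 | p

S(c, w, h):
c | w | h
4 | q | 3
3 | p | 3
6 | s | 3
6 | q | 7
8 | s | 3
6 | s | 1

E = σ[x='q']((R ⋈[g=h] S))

σ filters on x, owned by the left side.
E' = (σ[x='q'](R) ⋈[g=h] S)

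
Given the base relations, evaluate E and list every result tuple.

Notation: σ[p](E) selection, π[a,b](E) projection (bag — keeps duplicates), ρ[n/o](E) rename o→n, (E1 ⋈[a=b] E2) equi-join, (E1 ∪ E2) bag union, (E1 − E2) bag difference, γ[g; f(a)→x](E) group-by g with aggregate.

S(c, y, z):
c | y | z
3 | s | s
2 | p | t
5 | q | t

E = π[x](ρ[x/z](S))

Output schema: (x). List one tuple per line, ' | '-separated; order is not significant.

Row counts bottom-up:
  S → 3
  ρ[x/z](S) → 3
  π[x](ρ[x/z](S)) → 3

== RESULT ==
x
s
t
t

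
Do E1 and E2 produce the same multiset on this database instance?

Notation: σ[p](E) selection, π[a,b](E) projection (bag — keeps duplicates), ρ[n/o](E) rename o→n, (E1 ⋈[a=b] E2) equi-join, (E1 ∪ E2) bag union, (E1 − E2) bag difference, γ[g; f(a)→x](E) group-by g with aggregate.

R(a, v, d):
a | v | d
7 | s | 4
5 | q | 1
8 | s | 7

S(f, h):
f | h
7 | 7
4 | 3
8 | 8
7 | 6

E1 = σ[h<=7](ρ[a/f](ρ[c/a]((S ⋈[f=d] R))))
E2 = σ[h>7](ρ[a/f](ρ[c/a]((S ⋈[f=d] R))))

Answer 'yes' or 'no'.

E1 stepwise |·|:
  S → 4
  R → 3
  (S ⋈[f=d] R) → 3
  ρ[c/a]((S ⋈[f=d] R)) → 3
  ρ[a/f](ρ[c/a]((S ⋈[f=d] R))) → 3
  σ[h<=7](ρ[a/f](ρ[c/a]((S ⋈[f=d] R)))) → 3
E2 stepwise |·|:
  S → 4
  R → 3
  (S ⋈[f=d] R) → 3
  ρ[c/a]((S ⋈[f=d] R)) → 3
  ρ[a/f](ρ[c/a]((S ⋈[f=d] R))) → 3
  σ[h>7](ρ[a/f](ρ[c/a]((S ⋈[f=d] R)))) → 0

E1 result:
a | h | c | v | d
4 | 3 | 7 | s | 4
7 | 6 | 8 | s | 7
7 | 7 | 8 | s | 7
E2 result:
a | h | c | v | d
(0 rows)
Witness: (7, 6, 8, 's', 7) appears 1× in E1 but 0× in E2.

no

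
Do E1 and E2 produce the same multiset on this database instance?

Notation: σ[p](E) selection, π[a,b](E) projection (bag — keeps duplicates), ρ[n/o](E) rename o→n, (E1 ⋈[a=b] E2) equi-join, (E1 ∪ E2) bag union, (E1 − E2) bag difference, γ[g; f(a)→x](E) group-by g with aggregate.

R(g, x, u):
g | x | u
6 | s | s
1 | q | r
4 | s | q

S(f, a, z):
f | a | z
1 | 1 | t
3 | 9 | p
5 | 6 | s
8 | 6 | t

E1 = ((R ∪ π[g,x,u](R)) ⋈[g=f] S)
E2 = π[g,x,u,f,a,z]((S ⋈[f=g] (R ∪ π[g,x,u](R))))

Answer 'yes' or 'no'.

E1 row counts bottom-up:
  R → 3
  R → 3
  π[g,x,u](R) → 3
  (R ∪ π[g,x,u](R)) → 6
  S → 4
  ((R ∪ π[g,x,u](R)) ⋈[g=f] S) → 2
E2 row counts bottom-up:
  S → 4
  R → 3
  R → 3
  π[g,x,u](R) → 3
  (R ∪ π[g,x,u](R)) → 6
  (S ⋈[f=g] (R ∪ π[g,x,u](R))) → 2
  π[g,x,u,f,a,z]((S ⋈[f=g] (R ∪ π[g,x,u](R)))) → 2

E1 and E2 produce the same multiset:
g | x | u | f | a | z
1 | q | r | 1 | 1 | t
1 | q | r | 1 | 1 | t

yes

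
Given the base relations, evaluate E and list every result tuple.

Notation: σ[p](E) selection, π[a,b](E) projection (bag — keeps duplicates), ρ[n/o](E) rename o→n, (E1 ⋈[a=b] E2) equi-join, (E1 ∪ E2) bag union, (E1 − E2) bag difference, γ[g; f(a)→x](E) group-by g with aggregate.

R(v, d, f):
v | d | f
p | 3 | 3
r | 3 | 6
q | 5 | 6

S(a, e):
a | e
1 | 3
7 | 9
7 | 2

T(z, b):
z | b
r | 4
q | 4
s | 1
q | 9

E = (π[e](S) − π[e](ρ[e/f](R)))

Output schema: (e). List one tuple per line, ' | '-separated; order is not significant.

Stepwise |·|:
  S → 3
  π[e](S) → 3
  R → 3
  ρ[e/f](R) → 3
  π[e](ρ[e/f](R)) → 3
  (π[e](S) − π[e](ρ[e/f](R))) → 2

== RESULT ==
e
2
9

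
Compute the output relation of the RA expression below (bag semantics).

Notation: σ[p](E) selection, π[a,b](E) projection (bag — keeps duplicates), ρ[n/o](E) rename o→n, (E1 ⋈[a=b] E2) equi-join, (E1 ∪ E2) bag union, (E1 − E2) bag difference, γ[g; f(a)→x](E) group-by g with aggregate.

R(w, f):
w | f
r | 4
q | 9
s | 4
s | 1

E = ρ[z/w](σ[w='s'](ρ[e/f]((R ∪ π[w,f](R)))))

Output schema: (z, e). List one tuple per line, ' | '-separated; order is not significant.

Per-node cardinality:
  R → 4
  R → 4
  π[w,f](R) → 4
  (R ∪ π[w,f](R)) → 8
  ρ[e/f]((R ∪ π[w,f](R))) → 8
  σ[w='s'](ρ[e/f]((R ∪ π[w,f](R)))) → 4
  ρ[z/w](σ[w='s'](ρ[e/f]((R ∪ π[w,f](R))))) → 4

== RESULT ==
z | e
s | 1
s | 1
s | 4
s | 4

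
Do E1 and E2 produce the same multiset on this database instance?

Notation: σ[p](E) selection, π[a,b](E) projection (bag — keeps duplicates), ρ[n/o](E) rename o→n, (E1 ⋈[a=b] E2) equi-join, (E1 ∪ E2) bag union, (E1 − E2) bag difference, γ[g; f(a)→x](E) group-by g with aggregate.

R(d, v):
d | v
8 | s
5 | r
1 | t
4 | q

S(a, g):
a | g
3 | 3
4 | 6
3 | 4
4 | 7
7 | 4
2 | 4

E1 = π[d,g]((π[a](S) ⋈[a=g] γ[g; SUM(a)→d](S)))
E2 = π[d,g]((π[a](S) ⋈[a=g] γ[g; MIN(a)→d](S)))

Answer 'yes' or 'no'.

E1 per-node cardinality:
  S → 6
  π[a](S) → 6
  S → 6
  γ[g; SUM(a)→d](S) → 4
  (π[a](S) ⋈[a=g] γ[g; SUM(a)→d](S)) → 5
  π[d,g]((π[a](S) ⋈[a=g] γ[g; SUM(a)→d](S))) → 5
E2 per-node cardinality:
  S → 6
  π[a](S) → 6
  S → 6
  γ[g; MIN(a)→d](S) → 4
  (π[a](S) ⋈[a=g] γ[g; MIN(a)→d](S)) → 5
  π[d,g]((π[a](S) ⋈[a=g] γ[g; MIN(a)→d](S))) → 5

E1 result:
d | g
3 | 3
3 | 3
4 | 7
12 | 4
12 | 4
E2 result:
d | g
2 | 4
2 | 4
3 | 3
3 | 3
4 | 7
Witness: (12, 4) appears 2× in E1 but 0× in E2.

no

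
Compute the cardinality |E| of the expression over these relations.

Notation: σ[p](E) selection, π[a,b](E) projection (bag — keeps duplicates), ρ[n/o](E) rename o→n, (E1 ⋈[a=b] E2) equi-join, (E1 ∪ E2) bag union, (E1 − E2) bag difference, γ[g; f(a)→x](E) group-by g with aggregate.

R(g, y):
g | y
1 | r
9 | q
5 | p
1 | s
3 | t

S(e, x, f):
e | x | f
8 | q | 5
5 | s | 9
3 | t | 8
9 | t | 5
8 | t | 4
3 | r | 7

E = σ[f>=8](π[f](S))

Subexpression sizes:
  S → 6
  π[f](S) → 6
  σ[f>=8](π[f](S)) → 2

|E| = 2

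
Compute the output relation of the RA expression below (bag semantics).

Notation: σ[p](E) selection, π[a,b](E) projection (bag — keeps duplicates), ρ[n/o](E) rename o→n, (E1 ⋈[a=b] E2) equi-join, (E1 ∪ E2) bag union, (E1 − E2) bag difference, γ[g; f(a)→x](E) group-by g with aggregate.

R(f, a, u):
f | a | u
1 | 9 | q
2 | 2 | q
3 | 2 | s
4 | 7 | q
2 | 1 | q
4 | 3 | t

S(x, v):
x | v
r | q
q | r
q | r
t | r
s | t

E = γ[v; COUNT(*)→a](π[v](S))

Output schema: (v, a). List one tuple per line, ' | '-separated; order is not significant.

Subexpression sizes:
  S → 5
  π[v](S) → 5
  γ[v; COUNT(*)→a](π[v](S)) → 3

== RESULT ==
v | a
q | 1
r | 3
t | 1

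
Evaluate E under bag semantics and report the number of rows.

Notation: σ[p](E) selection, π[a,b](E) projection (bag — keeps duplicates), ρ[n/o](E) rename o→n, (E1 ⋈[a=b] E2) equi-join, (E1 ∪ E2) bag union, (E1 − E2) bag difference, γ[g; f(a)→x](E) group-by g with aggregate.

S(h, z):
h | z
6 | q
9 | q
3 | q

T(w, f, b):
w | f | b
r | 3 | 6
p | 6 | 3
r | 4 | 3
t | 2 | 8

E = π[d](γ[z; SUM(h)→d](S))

Row counts bottom-up:
  S → 3
  γ[z; SUM(h)→d](S) → 1
  π[d](γ[z; SUM(h)→d](S)) → 1

|E| = 1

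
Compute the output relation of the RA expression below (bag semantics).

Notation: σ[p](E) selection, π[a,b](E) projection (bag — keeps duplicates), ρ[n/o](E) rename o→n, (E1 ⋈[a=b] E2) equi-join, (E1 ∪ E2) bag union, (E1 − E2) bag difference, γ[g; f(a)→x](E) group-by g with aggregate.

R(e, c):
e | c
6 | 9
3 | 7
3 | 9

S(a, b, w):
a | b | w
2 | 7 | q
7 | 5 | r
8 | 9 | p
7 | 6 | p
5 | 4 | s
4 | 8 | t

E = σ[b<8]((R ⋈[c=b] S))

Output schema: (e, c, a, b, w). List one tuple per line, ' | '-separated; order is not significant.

Row counts bottom-up:
  R → 3
  S → 6
  (R ⋈[c=b] S) → 3
  σ[b<8]((R ⋈[c=b] S)) → 1

== RESULT ==
e | c | a | b | w
3 | 7 | 2 | 7 | q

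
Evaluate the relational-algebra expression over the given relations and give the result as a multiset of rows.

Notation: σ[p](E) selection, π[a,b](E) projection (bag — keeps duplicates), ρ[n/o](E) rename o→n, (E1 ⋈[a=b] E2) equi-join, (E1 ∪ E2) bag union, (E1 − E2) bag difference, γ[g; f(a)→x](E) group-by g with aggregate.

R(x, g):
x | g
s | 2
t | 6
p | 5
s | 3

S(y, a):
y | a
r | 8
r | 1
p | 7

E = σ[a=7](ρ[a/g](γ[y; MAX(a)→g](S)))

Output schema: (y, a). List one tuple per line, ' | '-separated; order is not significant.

Subexpression sizes:
  S → 3
  γ[y; MAX(a)→g](S) → 2
  ρ[a/g](γ[y; MAX(a)→g](S)) → 2
  σ[a=7](ρ[a/g](γ[y; MAX(a)→g](S))) → 1

== RESULT ==
y | a
p | 7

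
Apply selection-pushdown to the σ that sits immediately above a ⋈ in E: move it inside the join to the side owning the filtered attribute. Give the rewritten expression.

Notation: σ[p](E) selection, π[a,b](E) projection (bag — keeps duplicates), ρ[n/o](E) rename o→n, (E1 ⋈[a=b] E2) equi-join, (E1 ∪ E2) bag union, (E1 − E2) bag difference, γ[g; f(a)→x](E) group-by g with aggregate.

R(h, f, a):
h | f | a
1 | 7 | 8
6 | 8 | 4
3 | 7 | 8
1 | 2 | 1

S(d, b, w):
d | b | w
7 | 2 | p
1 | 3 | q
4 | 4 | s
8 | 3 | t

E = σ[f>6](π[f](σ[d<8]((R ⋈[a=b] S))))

σ filters on d, owned by the right side.
E' = σ[f>6](π[f]((R ⋈[a=b] σ[d<8](S))))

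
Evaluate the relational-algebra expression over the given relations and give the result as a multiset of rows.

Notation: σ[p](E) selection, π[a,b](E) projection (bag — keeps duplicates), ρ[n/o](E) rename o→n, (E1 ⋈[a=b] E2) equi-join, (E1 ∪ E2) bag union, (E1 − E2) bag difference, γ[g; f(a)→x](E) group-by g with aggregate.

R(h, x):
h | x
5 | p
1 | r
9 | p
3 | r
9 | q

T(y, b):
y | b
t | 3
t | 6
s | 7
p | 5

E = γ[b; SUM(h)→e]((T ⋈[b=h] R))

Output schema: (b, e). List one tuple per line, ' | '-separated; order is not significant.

Per-node cardinality:
  T → 4
  R → 5
  (T ⋈[b=h] R) → 2
  γ[b; SUM(h)→e]((T ⋈[b=h] R)) → 2

== RESULT ==
b | e
3 | 3
5 | 5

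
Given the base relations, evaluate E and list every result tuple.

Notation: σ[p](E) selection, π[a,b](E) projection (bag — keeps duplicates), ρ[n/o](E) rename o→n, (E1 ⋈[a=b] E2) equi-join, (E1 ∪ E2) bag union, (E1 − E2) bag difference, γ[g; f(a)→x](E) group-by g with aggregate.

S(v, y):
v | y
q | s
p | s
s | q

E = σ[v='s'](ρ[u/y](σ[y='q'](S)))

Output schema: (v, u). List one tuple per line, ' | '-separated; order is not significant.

Per-node cardinality:
  S → 3
  σ[y='q'](S) → 1
  ρ[u/y](σ[y='q'](S)) → 1
  σ[v='s'](ρ[u/y](σ[y='q'](S))) → 1

== RESULT ==
v | u
s | q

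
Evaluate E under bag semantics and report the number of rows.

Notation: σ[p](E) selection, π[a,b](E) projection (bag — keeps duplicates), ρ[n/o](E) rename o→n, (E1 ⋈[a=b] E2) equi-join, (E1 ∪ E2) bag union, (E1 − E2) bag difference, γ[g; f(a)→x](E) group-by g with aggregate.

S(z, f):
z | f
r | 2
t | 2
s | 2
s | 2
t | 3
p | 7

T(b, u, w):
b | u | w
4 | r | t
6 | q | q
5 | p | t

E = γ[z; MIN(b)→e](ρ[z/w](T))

Row counts bottom-up:
  T → 3
  ρ[z/w](T) → 3
  γ[z; MIN(b)→e](ρ[z/w](T)) → 2

|E| = 2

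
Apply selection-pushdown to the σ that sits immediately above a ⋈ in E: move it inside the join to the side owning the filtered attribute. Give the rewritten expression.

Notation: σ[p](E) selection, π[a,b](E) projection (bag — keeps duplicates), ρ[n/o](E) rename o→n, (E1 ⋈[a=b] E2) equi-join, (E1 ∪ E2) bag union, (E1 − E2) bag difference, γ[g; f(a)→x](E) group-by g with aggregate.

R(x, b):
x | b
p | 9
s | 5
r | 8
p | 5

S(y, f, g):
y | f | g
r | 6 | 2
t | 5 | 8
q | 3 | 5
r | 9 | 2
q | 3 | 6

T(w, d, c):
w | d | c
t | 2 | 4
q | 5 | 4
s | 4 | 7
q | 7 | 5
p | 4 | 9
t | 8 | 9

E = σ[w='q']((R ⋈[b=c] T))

σ filters on w, owned by the right side.
E' = (R ⋈[b=c] σ[w='q'](T))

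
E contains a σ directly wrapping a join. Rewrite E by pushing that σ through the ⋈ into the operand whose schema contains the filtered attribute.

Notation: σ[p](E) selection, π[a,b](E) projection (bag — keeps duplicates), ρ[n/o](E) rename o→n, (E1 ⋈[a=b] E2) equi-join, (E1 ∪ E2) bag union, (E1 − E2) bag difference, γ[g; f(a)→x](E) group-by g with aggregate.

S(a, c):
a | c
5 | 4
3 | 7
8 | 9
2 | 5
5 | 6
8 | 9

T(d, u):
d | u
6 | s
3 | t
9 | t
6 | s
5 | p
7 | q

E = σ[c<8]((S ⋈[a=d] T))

σ filters on c, owned by the left side.
E' = (σ[c<8](S) ⋈[a=d] T)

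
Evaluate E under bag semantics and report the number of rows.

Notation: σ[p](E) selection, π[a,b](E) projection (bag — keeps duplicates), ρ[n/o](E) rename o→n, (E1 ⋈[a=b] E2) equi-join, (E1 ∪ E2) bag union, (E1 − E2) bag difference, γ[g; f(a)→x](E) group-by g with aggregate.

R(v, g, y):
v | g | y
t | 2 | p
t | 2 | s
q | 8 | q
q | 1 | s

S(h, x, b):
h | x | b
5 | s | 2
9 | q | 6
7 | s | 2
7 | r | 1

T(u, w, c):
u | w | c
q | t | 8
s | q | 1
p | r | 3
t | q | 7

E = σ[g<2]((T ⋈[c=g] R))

Subexpression sizes:
  T → 4
  R → 4
  (T ⋈[c=g] R) → 2
  σ[g<2]((T ⋈[c=g] R)) → 1

|E| = 1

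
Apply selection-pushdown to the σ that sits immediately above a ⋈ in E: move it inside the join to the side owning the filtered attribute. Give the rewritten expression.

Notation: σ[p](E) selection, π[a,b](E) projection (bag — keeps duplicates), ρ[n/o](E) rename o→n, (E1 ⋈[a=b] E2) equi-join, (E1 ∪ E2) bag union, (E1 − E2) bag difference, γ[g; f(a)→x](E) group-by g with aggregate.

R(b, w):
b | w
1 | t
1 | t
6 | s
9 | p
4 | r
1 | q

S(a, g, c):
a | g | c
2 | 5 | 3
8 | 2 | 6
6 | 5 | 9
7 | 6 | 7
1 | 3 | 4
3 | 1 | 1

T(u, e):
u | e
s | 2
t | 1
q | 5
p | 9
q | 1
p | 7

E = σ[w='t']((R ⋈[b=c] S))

σ filters on w, owned by the left side.
E' = (σ[w='t'](R) ⋈[b=c] S)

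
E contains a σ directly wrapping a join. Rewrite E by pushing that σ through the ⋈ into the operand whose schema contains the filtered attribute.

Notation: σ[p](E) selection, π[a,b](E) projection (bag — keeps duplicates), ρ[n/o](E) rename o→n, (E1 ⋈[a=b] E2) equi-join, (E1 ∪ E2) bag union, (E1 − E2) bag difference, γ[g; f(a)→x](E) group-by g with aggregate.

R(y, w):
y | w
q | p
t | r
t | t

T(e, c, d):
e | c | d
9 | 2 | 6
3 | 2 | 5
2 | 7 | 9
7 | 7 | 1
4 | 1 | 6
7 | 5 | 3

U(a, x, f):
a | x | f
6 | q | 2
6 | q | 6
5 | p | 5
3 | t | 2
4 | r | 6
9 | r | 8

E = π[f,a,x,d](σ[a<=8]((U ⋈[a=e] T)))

σ filters on a, owned by the left side.
E' = π[f,a,x,d]((σ[a<=8](U) ⋈[a=e] T))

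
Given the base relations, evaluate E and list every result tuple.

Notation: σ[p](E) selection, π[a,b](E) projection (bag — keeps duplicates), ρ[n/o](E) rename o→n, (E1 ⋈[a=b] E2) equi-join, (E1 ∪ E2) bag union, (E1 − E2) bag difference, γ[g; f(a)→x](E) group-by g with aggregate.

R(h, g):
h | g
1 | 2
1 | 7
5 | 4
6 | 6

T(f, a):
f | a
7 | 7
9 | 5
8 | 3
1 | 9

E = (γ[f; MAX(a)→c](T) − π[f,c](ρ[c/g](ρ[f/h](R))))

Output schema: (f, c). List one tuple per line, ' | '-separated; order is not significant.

Stepwise |·|:
  T → 4
  γ[f; MAX(a)→c](T) → 4
  R → 4
  ρ[f/h](R) → 4
  ρ[c/g](ρ[f/h](R)) → 4
  π[f,c](ρ[c/g](ρ[f/h](R))) → 4
  (γ[f; MAX(a)→c](T) − π[f,c](ρ[c/g](ρ[f/h](R)))) → 4

== RESULT ==
f | c
1 | 9
7 | 7
8 | 3
9 | 5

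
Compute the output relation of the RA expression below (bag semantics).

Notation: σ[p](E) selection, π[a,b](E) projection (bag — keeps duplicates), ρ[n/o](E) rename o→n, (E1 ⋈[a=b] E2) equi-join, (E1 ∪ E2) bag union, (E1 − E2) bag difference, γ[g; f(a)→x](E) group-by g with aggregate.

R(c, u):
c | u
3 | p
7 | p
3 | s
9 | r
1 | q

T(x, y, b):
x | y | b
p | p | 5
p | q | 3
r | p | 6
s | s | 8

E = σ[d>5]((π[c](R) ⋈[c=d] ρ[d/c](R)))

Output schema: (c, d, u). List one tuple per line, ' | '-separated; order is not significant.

Stepwise |·|:
  R → 5
  π[c](R) → 5
  R → 5
  ρ[d/c](R) → 5
  (π[c](R) ⋈[c=d] ρ[d/c](R)) → 7
  σ[d>5]((π[c](R) ⋈[c=d] ρ[d/c](R))) → 2

== RESULT ==
c | d | u
7 | 7 | p
9 | 9 | r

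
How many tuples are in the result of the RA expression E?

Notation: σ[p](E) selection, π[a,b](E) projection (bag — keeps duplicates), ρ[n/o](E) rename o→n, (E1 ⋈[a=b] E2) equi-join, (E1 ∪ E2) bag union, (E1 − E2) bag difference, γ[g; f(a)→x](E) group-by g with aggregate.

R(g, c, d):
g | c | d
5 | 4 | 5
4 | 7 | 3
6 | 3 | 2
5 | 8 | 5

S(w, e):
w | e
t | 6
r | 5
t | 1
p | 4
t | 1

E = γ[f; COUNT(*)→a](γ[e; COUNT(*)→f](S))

Per-node cardinality:
  S → 5
  γ[e; COUNT(*)→f](S) → 4
  γ[f; COUNT(*)→a](γ[e; COUNT(*)→f](S)) → 2

|E| = 2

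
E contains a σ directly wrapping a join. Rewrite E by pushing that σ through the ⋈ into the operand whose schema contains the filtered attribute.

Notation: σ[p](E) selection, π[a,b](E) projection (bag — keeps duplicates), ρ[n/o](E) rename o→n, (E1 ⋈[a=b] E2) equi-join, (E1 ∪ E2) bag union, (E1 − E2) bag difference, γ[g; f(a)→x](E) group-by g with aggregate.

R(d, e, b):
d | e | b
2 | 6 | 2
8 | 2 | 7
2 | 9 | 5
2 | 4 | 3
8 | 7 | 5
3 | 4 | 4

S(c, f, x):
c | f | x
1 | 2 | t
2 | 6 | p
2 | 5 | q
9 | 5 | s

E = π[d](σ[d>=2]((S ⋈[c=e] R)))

σ filters on d, owned by the right side.
E' = π[d]((S ⋈[c=e] σ[d>=2](R)))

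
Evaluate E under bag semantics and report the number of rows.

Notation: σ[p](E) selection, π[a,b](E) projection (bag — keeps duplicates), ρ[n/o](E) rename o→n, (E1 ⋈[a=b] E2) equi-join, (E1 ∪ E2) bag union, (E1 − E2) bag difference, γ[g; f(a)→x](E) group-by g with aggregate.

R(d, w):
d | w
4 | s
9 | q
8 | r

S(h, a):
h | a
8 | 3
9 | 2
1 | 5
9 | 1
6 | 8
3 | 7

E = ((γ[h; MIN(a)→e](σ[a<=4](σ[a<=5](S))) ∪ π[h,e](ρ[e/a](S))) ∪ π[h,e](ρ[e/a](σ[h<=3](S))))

Stepwise |·|:
  S → 6
  σ[a<=5](S) → 4
  σ[a<=4](σ[a<=5](S)) → 3
  γ[h; MIN(a)→e](σ[a<=4](σ[a<=5](S))) → 2
  S → 6
  ρ[e/a](S) → 6
  π[h,e](ρ[e/a](S)) → 6
  (γ[h; MIN(a)→e](σ[a<=4](σ[a<=5](S))) ∪ π[h,e](ρ[e/a](S))) → 8
  S → 6
  σ[h<=3](S) → 2
  ρ[e/a](σ[h<=3](S)) → 2
  π[h,e](ρ[e/a](σ[h<=3](S))) → 2
  ((γ[h; MIN(a)→e](σ[a<=4](σ[a<=5](S))) ∪ π[h,e](ρ[e/a](S))) ∪ π[h,e](ρ[e/a](σ[h<=3](S)))) → 10

|E| = 10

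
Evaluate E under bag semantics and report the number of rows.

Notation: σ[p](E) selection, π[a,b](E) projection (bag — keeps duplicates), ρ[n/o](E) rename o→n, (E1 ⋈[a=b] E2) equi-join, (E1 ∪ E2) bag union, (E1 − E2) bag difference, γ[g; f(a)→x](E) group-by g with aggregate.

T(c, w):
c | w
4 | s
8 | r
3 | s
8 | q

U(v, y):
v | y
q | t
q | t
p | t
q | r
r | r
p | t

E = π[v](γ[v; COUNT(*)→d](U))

Per-node cardinality:
  U → 6
  γ[v; COUNT(*)→d](U) → 3
  π[v](γ[v; COUNT(*)→d](U)) → 3

|E| = 3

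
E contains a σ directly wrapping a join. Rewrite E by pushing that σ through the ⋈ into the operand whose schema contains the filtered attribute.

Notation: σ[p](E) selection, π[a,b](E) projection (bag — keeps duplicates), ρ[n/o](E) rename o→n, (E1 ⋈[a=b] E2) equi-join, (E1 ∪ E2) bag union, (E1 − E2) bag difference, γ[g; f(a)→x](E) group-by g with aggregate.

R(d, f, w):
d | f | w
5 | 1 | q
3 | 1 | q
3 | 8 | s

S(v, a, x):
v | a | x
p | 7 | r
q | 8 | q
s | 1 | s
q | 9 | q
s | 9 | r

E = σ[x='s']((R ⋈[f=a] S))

σ filters on x, owned by the right side.
E' = (R ⋈[f=a] σ[x='s'](S))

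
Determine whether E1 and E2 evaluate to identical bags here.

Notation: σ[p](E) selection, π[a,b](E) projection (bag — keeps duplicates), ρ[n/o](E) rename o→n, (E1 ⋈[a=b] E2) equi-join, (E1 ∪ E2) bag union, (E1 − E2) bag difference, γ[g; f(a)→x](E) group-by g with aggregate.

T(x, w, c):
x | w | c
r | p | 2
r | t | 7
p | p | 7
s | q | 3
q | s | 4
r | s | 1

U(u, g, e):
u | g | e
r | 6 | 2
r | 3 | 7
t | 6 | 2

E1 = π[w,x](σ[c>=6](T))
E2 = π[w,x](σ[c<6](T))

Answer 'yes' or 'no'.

E1 stepwise |·|:
  T → 6
  σ[c>=6](T) → 2
  π[w,x](σ[c>=6](T)) → 2
E2 stepwise |·|:
  T → 6
  σ[c<6](T) → 4
  π[w,x](σ[c<6](T)) → 4

E1 result:
w | x
p | p
t | r
E2 result:
w | x
p | r
q | s
s | q
s | r
Witness: ('q', 's') appears 0× in E1 but 1× in E2.

no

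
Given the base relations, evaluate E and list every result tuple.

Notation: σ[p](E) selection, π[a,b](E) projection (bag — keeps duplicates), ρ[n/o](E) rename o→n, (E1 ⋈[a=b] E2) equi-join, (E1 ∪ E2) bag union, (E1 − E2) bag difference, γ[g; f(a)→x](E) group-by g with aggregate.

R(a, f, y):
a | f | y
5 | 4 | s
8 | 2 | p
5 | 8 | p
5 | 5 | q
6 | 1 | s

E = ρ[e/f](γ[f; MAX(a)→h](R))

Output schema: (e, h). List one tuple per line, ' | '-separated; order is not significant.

Stepwise |·|:
  R → 5
  γ[f; MAX(a)→h](R) → 5
  ρ[e/f](γ[f; MAX(a)→h](R)) → 5

== RESULT ==
e | h
1 | 6
2 | 8
4 | 5
5 | 5
8 | 5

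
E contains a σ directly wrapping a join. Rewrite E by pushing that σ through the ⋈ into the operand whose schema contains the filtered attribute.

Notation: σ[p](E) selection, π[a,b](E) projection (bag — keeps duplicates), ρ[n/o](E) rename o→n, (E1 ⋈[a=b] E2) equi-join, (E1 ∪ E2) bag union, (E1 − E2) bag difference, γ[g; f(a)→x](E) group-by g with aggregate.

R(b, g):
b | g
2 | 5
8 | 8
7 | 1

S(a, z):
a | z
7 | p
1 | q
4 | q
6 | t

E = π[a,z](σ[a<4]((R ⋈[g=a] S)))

σ filters on a, owned by the right side.
E' = π[a,z]((R ⋈[g=a] σ[a<4](S)))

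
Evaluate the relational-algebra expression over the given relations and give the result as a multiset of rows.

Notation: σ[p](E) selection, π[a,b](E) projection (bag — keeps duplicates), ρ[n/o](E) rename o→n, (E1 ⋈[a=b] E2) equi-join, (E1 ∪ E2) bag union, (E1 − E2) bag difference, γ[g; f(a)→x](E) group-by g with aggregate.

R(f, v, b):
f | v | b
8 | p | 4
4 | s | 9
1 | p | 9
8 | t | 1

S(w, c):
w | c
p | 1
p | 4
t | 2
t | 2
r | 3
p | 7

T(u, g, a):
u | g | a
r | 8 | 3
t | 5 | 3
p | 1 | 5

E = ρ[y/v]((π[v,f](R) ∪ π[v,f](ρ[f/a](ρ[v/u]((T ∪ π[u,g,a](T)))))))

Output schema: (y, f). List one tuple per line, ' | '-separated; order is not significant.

Per-node cardinality:
  R → 4
  π[v,f](R) → 4
  T → 3
  T → 3
  π[u,g,a](T) → 3
  (T ∪ π[u,g,a](T)) → 6
  ρ[v/u]((T ∪ π[u,g,a](T))) → 6
  ρ[f/a](ρ[v/u]((T ∪ π[u,g,a](T)))) → 6
  π[v,f](ρ[f/a](ρ[v/u]((T ∪ π[u,g,a](T))))) → 6
  (π[v,f](R) ∪ π[v,f](ρ[f/a](ρ[v/u]((T ∪ π[u,g,a](T)))))) → 10
  ρ[y/v]((π[v,f](R) ∪ π[v,f](ρ[f/a](ρ[v/u]((T ∪ π[u,g,a](T))))))) → 10

== RESULT ==
y | f
p | 1
p | 5
p | 5
p | 8
r | 3
r | 3
s | 4
t | 3
t | 3
t | 8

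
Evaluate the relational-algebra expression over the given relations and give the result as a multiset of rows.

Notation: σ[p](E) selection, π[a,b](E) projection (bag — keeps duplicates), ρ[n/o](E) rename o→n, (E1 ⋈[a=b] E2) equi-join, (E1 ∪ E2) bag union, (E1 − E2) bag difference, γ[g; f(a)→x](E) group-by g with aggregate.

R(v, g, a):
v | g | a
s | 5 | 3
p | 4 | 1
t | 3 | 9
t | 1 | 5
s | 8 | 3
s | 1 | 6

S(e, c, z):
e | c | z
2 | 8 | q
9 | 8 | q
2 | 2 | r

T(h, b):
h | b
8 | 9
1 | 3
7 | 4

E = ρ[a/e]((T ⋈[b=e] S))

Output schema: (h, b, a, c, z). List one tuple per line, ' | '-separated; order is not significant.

Subexpression sizes:
  T → 3
  S → 3
  (T ⋈[b=e] S) → 1
  ρ[a/e]((T ⋈[b=e] S)) → 1

== RESULT ==
h | b | a | c | z
8 | 9 | 9 | 8 | q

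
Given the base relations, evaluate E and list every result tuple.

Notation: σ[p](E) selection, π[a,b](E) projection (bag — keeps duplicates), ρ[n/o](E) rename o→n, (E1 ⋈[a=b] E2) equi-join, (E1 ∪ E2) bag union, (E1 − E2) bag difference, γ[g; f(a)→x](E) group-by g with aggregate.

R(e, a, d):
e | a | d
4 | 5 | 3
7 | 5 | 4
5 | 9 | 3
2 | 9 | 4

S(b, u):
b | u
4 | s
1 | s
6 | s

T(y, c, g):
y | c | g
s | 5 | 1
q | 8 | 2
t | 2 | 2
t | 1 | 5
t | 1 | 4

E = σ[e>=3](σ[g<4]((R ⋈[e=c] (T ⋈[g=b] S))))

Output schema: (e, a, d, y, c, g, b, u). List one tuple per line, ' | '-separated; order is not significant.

Subexpression sizes:
  R → 4
  T → 5
  S → 3
  (T ⋈[g=b] S) → 2
  (R ⋈[e=c] (T ⋈[g=b] S)) → 1
  σ[g<4]((R ⋈[e=c] (T ⋈[g=b] S))) → 1
  σ[e>=3](σ[g<4]((R ⋈[e=c] (T ⋈[g=b] S)))) → 1

== RESULT ==
e | a | d | y | c | g | b | u
5 | 9 | 3 | s | 5 | 1 | 1 | s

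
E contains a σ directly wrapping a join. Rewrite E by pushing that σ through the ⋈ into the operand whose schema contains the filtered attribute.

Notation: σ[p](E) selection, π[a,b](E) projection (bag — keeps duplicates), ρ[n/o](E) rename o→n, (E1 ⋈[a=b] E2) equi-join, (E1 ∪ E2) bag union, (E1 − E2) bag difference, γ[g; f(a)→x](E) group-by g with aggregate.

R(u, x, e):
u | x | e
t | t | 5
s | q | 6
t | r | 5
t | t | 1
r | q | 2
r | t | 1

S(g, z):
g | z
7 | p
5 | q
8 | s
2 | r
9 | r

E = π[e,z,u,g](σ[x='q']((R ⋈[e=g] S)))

σ filters on x, owned by the left side.
E' = π[e,z,u,g]((σ[x='q'](R) ⋈[e=g] S))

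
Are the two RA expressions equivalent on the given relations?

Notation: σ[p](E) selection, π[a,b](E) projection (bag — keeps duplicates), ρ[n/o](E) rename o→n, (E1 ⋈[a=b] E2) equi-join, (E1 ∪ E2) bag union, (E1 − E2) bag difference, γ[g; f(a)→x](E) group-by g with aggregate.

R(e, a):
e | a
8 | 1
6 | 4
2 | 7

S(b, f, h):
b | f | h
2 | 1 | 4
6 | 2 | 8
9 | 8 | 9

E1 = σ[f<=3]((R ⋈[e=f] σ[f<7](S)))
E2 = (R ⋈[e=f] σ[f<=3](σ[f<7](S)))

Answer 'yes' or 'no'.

E1 row counts bottom-up:
  R → 3
  S → 3
  σ[f<7](S) → 2
  (R ⋈[e=f] σ[f<7](S)) → 1
  σ[f<=3]((R ⋈[e=f] σ[f<7](S))) → 1
E2 row counts bottom-up:
  R → 3
  S → 3
  σ[f<7](S) → 2
  σ[f<=3](σ[f<7](S)) → 2
  (R ⋈[e=f] σ[f<=3](σ[f<7](S))) → 1

E1 and E2 produce the same multiset:
e | a | b | f | h
2 | 7 | 6 | 2 | 8

yes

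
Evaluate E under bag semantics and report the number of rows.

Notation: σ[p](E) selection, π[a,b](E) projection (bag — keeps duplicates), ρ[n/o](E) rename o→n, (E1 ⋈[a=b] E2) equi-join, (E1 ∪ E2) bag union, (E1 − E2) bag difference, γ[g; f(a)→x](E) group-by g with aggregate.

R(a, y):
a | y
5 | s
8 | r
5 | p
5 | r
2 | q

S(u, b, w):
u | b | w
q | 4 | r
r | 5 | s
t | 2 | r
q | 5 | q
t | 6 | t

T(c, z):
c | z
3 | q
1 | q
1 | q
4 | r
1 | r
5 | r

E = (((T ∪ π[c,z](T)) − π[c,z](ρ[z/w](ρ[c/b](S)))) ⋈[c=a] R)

Per-node cardinality:
  T → 6
  T → 6
  π[c,z](T) → 6
  (T ∪ π[c,z](T)) → 12
  S → 5
  ρ[c/b](S) → 5
  ρ[z/w](ρ[c/b](S)) → 5
  π[c,z](ρ[z/w](ρ[c/b](S))) → 5
  ((T ∪ π[c,z](T)) − π[c,z](ρ[z/w](ρ[c/b](S)))) → 11
  R → 5
  (((T ∪ π[c,z](T)) − π[c,z](ρ[z/w](ρ[c/b](S)))) ⋈[c=a] R) → 6

|E| = 6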